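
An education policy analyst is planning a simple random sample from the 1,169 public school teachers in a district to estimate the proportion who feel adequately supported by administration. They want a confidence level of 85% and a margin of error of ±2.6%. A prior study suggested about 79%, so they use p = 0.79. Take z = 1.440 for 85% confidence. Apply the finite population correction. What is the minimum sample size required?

Unadjusted: n₀ = 1.440² × 0.79 × 0.21 / 0.026² ≈ 508.89, so n₀ = 509.
Finite population correction with N = 1,169: n = n₀ / (1 + (n₀−1)/N) = 509 / (1 + 508/1169) = 509 / 1.4346 ≈ 354.81.
Rounding up, n = 355.

355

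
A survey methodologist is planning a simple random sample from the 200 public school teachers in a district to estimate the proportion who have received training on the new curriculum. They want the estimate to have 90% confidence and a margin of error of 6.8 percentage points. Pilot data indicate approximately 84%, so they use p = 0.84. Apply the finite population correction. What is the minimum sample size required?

For 90% confidence, z = 1.645.
Unadjusted: n₀ = 1.645² × 0.84 × 0.16 / 0.068² ≈ 78.65, so n₀ = 79.
Finite population correction with N = 200: n = n₀ / (1 + (n₀−1)/N) = 79 / (1 + 78/200) = 79 / 1.3900 ≈ 56.83.
Rounding up, n = 57.

57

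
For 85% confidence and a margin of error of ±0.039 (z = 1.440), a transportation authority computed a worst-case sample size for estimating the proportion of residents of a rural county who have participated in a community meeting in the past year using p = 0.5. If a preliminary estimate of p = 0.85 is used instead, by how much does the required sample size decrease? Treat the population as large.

167

Conservative (p = 0.5): n = 1.440² × 0.25 / 0.039² ≈ 340.83 → 341.
Using p = 0.85: p(1−p) = 0.1275, so n = 1.440² × 0.1275 / 0.039² ≈ 173.82 → 174.
Reduction: 341 − 174 = 167.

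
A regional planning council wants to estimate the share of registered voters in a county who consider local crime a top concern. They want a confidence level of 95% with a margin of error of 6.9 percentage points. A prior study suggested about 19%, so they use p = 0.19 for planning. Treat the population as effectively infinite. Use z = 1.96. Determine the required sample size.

125

With p = 0.19, p(1−p) = 0.1539.
n = z²·p(1−p)/E² = 1.96² × 0.1539 / 0.069² = 3.8416 × 0.1539 / 0.004761 ≈ 124.18.
Rounding up gives n = 125.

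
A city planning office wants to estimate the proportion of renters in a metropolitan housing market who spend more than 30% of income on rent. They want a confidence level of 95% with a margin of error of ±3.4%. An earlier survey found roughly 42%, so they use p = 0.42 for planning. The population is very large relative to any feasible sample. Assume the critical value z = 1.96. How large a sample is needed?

With p = 0.42, p(1−p) = 0.2436.
n = z²·p(1−p)/E² = 1.96² × 0.2436 / 0.034² = 3.8416 × 0.2436 / 0.001156 ≈ 809.53.
Rounding up gives n = 810.

810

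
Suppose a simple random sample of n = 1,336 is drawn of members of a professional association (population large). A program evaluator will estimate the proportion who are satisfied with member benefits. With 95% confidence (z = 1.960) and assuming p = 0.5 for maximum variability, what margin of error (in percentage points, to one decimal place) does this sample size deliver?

2.7

SE(p̂) = √[p(1−p)/n] = √[0.2500/1336] = 0.01368.
E = z × SE = 1.960 × 0.01368 = 0.02681, or 2.7 percentage points.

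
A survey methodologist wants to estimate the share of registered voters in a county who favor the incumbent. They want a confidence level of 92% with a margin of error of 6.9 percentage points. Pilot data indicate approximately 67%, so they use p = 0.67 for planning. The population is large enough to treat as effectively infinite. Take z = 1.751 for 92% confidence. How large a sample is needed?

143

With p = 0.67, p(1−p) = 0.2211.
n = z²·p(1−p)/E² = 1.751² × 0.2211 / 0.069² = 3.0660 × 0.2211 / 0.004761 ≈ 142.38.
Rounding up gives n = 143.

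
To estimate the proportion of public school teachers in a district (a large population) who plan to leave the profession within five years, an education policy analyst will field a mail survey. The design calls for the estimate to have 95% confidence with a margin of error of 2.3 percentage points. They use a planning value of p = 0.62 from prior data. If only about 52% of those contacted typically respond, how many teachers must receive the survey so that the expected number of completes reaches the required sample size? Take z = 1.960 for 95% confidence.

Completed interviews needed: n₀ = 1.960² × 0.2356 / 0.023² ≈ 1710.93 → 1711.
At a 52% response rate, contacts needed = 1711 / 0.52 ≈ 3290.38 → 3291.

3291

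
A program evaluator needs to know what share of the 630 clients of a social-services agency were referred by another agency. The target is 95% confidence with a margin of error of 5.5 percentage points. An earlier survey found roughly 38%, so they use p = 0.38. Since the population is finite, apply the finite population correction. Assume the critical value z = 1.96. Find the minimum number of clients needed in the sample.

Unadjusted: n₀ = 1.96² × 0.38 × 0.62 / 0.055² ≈ 299.20, so n₀ = 300.
Finite population correction with N = 630: n = n₀ / (1 + (n₀−1)/N) = 300 / (1 + 299/630) = 300 / 1.4746 ≈ 203.44.
Rounding up, n = 204.

204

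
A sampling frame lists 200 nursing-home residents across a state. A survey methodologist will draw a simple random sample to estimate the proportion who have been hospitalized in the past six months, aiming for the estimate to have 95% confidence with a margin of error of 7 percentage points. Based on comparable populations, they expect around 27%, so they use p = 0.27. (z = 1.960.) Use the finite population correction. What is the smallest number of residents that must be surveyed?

88

Unadjusted: n₀ = 1.960² × 0.27 × 0.73 / 0.070² ≈ 154.53, so n₀ = 155.
Finite population correction with N = 200: n = n₀ / (1 + (n₀−1)/N) = 155 / (1 + 154/200) = 155 / 1.7700 ≈ 87.57.
Rounding up, n = 88.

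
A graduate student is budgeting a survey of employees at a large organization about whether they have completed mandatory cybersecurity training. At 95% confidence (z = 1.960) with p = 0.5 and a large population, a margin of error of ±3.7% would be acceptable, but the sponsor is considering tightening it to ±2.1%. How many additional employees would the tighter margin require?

At ±3.7%: n = 1.960² × 0.2500 / 0.037² ≈ 701.53 → 702.
At ±2.1%: n = 1.960² × 0.2500 / 0.021² ≈ 2177.78 → 2178.
Additional respondents: 2178 − 702 = 1476.

1476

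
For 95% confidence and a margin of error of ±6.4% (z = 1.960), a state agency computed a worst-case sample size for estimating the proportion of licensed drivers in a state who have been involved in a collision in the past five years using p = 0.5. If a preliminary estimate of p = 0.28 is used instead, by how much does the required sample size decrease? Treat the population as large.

Conservative (p = 0.5): n = 1.960² × 0.25 / 0.064² ≈ 234.47 → 235.
Using p = 0.28: p(1−p) = 0.2016, so n = 1.960² × 0.2016 / 0.064² ≈ 189.08 → 190.
Reduction: 235 − 190 = 45.

45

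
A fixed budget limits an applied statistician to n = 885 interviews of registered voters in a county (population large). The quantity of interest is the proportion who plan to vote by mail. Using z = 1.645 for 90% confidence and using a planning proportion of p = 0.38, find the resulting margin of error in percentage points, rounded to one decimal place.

2.7

SE(p̂) = √[p(1−p)/n] = √[0.2356/885] = 0.01632.
E = z × SE = 1.645 × 0.01632 = 0.02684, or 2.7 percentage points.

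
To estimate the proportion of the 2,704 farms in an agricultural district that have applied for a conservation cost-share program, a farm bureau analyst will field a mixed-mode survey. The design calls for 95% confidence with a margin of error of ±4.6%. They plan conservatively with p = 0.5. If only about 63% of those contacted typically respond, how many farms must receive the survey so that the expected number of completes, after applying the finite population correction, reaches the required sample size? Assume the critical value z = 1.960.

618

Completed interviews needed (unadjusted): n₀ = 1.960² × 0.2500 / 0.046² ≈ 453.88 → 454.
FPC for N = 2,704: n = 454 / (1 + 453/2704) = 454 / 1.1675 ≈ 388.86 → 389.
At a 63% response rate, contacts needed = 389 / 0.63 ≈ 617.46 → 618.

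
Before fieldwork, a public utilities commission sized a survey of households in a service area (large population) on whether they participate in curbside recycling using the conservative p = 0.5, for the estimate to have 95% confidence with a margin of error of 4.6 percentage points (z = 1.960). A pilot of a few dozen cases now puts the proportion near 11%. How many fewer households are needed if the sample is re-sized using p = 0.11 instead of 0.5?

Conservative (p = 0.5): n = 1.960² × 0.25 / 0.046² ≈ 453.88 → 454.
Using p = 0.11: p(1−p) = 0.0979, so n = 1.960² × 0.0979 / 0.046² ≈ 177.74 → 178.
Reduction: 454 − 178 = 276.

276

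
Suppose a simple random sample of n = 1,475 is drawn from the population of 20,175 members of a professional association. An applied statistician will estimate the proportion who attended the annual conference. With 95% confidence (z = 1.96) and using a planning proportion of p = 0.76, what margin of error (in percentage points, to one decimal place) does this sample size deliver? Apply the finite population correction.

Finite-population factor: (N−n)/(N−1) = (20175−1475)/(20175−1) = 0.9269.
SE(p̂) = √[p(1−p)/n · (N−n)/(N−1)] = √[0.1824/1475 × 0.9269] = 0.01071.
E = z × SE = 1.96 × 0.01071 = 0.02098 ≈ 2.1 percentage points.

2.1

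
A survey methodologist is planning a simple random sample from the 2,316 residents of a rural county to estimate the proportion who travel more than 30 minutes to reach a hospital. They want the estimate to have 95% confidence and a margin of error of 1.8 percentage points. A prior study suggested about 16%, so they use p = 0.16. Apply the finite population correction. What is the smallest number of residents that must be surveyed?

945

For 95% confidence, z = 1.960.
Unadjusted: n₀ = 1.960² × 0.16 × 0.84 / 0.018² ≈ 1593.55, so n₀ = 1594.
Finite population correction with N = 2,316: n = n₀ / (1 + (n₀−1)/N) = 1594 / (1 + 1593/2316) = 1594 / 1.6878 ≈ 944.41.
Rounding up, n = 945.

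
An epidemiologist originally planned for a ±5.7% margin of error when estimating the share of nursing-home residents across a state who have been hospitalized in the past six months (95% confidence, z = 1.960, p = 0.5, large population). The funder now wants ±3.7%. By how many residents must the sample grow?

At ±5.7%: n = 1.960² × 0.2500 / 0.057² ≈ 295.60 → 296.
At ±3.7%: n = 1.960² × 0.2500 / 0.037² ≈ 701.53 → 702.
Additional respondents: 702 − 296 = 406.

406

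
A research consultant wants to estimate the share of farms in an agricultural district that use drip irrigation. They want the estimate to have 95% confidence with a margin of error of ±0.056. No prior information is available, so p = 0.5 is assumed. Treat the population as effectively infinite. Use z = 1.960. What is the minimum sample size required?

With p = 0.5, p(1−p) = 0.25.
n = z²·p(1−p)/E² = 1.960² × 0.2500 / 0.056² = 3.8416 × 0.2500 / 0.003136 ≈ 306.25.
Rounding up gives n = 307.

307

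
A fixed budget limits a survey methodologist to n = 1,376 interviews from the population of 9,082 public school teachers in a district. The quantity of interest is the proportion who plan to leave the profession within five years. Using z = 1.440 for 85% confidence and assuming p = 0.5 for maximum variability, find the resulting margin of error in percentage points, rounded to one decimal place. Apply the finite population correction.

1.8

Finite-population factor: (N−n)/(N−1) = (9082−1376)/(9082−1) = 0.8486.
SE(p̂) = √[p(1−p)/n · (N−n)/(N−1)] = √[0.2500/1376 × 0.8486] = 0.01242.
E = z × SE = 1.440 × 0.01242 = 0.01788 ≈ 1.8 percentage points.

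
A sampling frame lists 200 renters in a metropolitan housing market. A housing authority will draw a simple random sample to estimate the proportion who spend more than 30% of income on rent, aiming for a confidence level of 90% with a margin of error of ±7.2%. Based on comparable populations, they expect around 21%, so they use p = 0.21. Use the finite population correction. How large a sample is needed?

61

For 90% confidence, z = 1.64.
Unadjusted: n₀ = 1.64² × 0.21 × 0.79 / 0.072² ≈ 86.07, so n₀ = 87.
Finite population correction with N = 200: n = n₀ / (1 + (n₀−1)/N) = 87 / (1 + 86/200) = 87 / 1.4300 ≈ 60.84.
Rounding up, n = 61.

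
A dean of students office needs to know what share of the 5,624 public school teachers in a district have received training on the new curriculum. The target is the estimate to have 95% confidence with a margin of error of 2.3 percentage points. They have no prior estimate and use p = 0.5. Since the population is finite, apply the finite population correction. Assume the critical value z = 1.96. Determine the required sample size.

Unadjusted: n₀ = 1.96² × 0.50 × 0.50 / 0.023² ≈ 1815.50, so n₀ = 1816.
Finite population correction with N = 5,624: n = n₀ / (1 + (n₀−1)/N) = 1816 / (1 + 1815/5624) = 1816 / 1.3227 ≈ 1372.92.
Rounding up, n = 1373.

1373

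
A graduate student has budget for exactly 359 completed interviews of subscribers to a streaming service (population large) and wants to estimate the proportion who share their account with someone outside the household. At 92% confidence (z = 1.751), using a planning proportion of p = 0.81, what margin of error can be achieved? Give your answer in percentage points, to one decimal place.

SE(p̂) = √[p(1−p)/n] = √[0.1539/359] = 0.02070.
E = z × SE = 1.751 × 0.02070 = 0.03625, or 3.6 percentage points.

3.6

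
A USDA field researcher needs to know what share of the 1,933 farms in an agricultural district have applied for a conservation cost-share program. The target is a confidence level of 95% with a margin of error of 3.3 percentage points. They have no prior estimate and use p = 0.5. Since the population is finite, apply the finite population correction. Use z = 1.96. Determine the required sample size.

606

Unadjusted: n₀ = 1.96² × 0.50 × 0.50 / 0.033² ≈ 881.91, so n₀ = 882.
Finite population correction with N = 1,933: n = n₀ / (1 + (n₀−1)/N) = 882 / (1 + 881/1933) = 882 / 1.4558 ≈ 605.87.
Rounding up, n = 606.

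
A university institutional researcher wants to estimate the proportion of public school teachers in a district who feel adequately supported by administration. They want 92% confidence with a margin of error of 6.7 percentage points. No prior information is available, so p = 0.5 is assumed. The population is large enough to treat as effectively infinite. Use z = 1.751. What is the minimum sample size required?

171

With p = 0.5, p(1−p) = 0.25.
n = z²·p(1−p)/E² = 1.751² × 0.2500 / 0.067² = 3.0660 × 0.2500 / 0.004489 ≈ 170.75.
Rounding up gives n = 171.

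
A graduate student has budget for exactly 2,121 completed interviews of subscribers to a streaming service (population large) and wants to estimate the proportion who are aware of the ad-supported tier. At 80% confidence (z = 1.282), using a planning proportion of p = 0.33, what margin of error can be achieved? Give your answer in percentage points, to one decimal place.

1.3

SE(p̂) = √[p(1−p)/n] = √[0.2211/2121] = 0.01021.
E = z × SE = 1.282 × 0.01021 = 0.01309, or 1.3 percentage points.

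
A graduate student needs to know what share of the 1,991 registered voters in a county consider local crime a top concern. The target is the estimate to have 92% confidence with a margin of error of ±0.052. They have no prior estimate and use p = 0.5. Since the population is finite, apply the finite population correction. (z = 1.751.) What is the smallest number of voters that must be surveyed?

249

Unadjusted: n₀ = 1.751² × 0.50 × 0.50 / 0.052² ≈ 283.47, so n₀ = 284.
Finite population correction with N = 1,991: n = n₀ / (1 + (n₀−1)/N) = 284 / (1 + 283/1991) = 284 / 1.1421 ≈ 248.66.
Rounding up, n = 249.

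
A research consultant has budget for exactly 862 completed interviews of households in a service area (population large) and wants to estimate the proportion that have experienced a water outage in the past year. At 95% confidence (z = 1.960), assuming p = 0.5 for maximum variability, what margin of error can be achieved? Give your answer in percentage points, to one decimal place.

SE(p̂) = √[p(1−p)/n] = √[0.2500/862] = 0.01703.
E = z × SE = 1.960 × 0.01703 = 0.03338, or 3.3 percentage points.

3.3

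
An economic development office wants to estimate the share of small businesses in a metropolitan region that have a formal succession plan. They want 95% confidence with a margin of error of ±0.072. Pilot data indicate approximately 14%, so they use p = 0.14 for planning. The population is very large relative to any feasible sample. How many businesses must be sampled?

For 95% confidence, z = 1.960.
With p = 0.14, p(1−p) = 0.1204.
n = z²·p(1−p)/E² = 1.960² × 0.1204 / 0.072² = 3.8416 × 0.1204 / 0.005184 ≈ 89.22.
Rounding up gives n = 90.

90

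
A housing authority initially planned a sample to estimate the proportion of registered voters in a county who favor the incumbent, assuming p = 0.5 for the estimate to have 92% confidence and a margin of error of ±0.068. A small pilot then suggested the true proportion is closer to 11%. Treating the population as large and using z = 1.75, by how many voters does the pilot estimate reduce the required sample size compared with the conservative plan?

Conservative (p = 0.5): n = 1.75² × 0.25 / 0.068² ≈ 165.58 → 166.
Using p = 0.11: p(1−p) = 0.0979, so n = 1.75² × 0.0979 / 0.068² ≈ 64.84 → 65.
Reduction: 166 − 65 = 101.

101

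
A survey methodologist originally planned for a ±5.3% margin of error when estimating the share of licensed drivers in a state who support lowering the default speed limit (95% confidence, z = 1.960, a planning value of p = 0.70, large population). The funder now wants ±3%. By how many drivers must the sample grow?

At ±5.3%: n = 1.960² × 0.2100 / 0.053² ≈ 287.20 → 288.
At ±3%: n = 1.960² × 0.2100 / 0.030² ≈ 896.37 → 897.
Additional respondents: 897 − 288 = 609.

609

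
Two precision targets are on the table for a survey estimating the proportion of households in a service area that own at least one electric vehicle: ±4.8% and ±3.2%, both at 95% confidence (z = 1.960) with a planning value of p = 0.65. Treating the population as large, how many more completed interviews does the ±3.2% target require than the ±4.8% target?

474

At ±4.8%: n = 1.960² × 0.2275 / 0.048² ≈ 379.32 → 380.
At ±3.2%: n = 1.960² × 0.2275 / 0.032² ≈ 853.48 → 854.
Additional respondents: 854 − 380 = 474.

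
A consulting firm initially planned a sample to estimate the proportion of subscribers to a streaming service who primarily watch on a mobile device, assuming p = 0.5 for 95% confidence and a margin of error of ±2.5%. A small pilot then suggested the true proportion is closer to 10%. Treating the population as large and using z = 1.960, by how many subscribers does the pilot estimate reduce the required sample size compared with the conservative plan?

Conservative (p = 0.5): n = 1.960² × 0.25 / 0.025² ≈ 1536.64 → 1537.
Using p = 0.10: p(1−p) = 0.0900, so n = 1.960² × 0.0900 / 0.025² ≈ 553.19 → 554.
Reduction: 1537 − 554 = 983.

983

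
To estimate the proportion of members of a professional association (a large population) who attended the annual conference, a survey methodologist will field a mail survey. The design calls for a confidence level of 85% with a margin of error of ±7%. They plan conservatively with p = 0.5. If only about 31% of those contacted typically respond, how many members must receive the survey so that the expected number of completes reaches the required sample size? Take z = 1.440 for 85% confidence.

342

Completed interviews needed: n₀ = 1.440² × 0.2500 / 0.070² ≈ 105.80 → 106.
At a 31% response rate, contacts needed = 106 / 0.31 ≈ 341.94 → 342.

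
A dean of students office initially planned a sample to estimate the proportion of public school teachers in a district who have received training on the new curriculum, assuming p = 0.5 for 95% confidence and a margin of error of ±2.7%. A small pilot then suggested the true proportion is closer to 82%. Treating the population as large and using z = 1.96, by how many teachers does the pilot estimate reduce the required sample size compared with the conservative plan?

540

Conservative (p = 0.5): n = 1.96² × 0.25 / 0.027² ≈ 1317.42 → 1318.
Using p = 0.82: p(1−p) = 0.1476, so n = 1.96² × 0.1476 / 0.027² ≈ 777.81 → 778.
Reduction: 1318 − 778 = 540.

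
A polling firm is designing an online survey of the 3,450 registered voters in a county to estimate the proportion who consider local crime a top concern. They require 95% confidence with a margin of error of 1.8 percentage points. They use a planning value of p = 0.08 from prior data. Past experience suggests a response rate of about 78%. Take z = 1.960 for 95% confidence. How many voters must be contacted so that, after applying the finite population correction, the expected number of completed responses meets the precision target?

894

Completed interviews needed (unadjusted): n₀ = 1.960² × 0.0736 / 0.018² ≈ 872.66 → 873.
FPC for N = 3,450: n = 873 / (1 + 872/3450) = 873 / 1.2528 ≈ 696.86 → 697.
At a 78% response rate, contacts needed = 697 / 0.78 ≈ 893.59 → 894.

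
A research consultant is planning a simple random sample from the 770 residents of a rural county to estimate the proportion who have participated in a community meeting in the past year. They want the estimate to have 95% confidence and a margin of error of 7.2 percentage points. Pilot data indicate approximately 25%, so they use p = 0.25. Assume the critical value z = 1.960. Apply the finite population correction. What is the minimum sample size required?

118

Unadjusted: n₀ = 1.960² × 0.25 × 0.75 / 0.072² ≈ 138.95, so n₀ = 139.
Finite population correction with N = 770: n = n₀ / (1 + (n₀−1)/N) = 139 / (1 + 138/770) = 139 / 1.1792 ≈ 117.87.
Rounding up, n = 118.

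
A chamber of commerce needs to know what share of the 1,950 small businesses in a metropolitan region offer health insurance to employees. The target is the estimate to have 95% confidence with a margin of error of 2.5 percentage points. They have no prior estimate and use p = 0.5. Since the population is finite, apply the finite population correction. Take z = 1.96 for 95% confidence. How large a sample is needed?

860

Unadjusted: n₀ = 1.96² × 0.50 × 0.50 / 0.025² ≈ 1536.64, so n₀ = 1537.
Finite population correction with N = 1,950: n = n₀ / (1 + (n₀−1)/N) = 1537 / (1 + 1536/1950) = 1537 / 1.7877 ≈ 859.77.
Rounding up, n = 860.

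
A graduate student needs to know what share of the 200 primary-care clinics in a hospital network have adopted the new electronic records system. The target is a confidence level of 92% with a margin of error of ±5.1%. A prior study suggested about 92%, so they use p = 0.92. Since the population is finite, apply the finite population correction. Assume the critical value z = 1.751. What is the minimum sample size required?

61

Unadjusted: n₀ = 1.751² × 0.92 × 0.08 / 0.051² ≈ 86.76, so n₀ = 87.
Finite population correction with N = 200: n = n₀ / (1 + (n₀−1)/N) = 87 / (1 + 86/200) = 87 / 1.4300 ≈ 60.84.
Rounding up, n = 61.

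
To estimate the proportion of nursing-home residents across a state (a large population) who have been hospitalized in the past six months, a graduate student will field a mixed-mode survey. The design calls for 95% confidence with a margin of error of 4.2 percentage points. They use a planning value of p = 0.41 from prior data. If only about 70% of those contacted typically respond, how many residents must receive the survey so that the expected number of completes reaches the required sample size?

For 95% confidence, z = 1.960.
Completed interviews needed: n₀ = 1.960² × 0.2419 / 0.042² ≈ 526.80 → 527.
At a 70% response rate, contacts needed = 527 / 0.70 ≈ 752.86 → 753.

753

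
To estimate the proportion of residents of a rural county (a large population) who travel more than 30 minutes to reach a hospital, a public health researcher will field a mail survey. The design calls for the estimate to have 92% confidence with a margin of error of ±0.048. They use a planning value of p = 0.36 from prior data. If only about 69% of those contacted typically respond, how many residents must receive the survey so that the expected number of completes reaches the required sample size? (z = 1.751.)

Completed interviews needed: n₀ = 1.751² × 0.2304 / 0.048² ≈ 306.60 → 307.
At a 69% response rate, contacts needed = 307 / 0.69 ≈ 444.93 → 445.

445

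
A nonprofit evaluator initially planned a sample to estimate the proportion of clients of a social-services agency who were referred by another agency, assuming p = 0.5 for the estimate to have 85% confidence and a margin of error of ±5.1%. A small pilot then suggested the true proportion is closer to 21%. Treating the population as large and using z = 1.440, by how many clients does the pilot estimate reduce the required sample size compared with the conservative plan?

67

Conservative (p = 0.5): n = 1.440² × 0.25 / 0.051² ≈ 199.31 → 200.
Using p = 0.21: p(1−p) = 0.1659, so n = 1.440² × 0.1659 / 0.051² ≈ 132.26 → 133.
Reduction: 200 − 133 = 67.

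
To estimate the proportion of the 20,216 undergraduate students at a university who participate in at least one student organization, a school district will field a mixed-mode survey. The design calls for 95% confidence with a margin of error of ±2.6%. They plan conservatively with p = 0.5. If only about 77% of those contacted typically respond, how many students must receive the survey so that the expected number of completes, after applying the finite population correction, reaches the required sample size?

For 95% confidence, z = 1.96.
Completed interviews needed (unadjusted): n₀ = 1.96² × 0.2500 / 0.026² ≈ 1420.71 → 1421.
FPC for N = 20,216: n = 1421 / (1 + 1420/20216) = 1421 / 1.0702 ≈ 1327.74 → 1328.
At a 77% response rate, contacts needed = 1328 / 0.77 ≈ 1724.68 → 1725.

1725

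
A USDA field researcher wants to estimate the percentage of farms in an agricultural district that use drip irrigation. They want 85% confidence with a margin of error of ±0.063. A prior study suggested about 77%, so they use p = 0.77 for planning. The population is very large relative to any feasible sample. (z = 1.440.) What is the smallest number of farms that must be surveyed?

93

With p = 0.77, p(1−p) = 0.1771.
n = z²·p(1−p)/E² = 1.440² × 0.1771 / 0.063² = 2.0736 × 0.1771 / 0.003969 ≈ 92.53.
Rounding up gives n = 93.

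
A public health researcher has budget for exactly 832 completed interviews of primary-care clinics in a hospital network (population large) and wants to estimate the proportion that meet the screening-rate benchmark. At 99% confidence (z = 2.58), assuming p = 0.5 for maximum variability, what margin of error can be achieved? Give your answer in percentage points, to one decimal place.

4.5

SE(p̂) = √[p(1−p)/n] = √[0.2500/832] = 0.01733.
E = z × SE = 2.58 × 0.01733 = 0.04472, or 4.5 percentage points.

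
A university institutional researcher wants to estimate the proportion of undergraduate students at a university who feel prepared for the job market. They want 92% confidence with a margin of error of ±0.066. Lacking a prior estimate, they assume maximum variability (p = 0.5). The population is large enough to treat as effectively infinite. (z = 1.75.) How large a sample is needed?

With p = 0.5, p(1−p) = 0.25.
n = z²·p(1−p)/E² = 1.75² × 0.2500 / 0.066² = 3.0625 × 0.2500 / 0.004356 ≈ 175.76.
Rounding up gives n = 176.

176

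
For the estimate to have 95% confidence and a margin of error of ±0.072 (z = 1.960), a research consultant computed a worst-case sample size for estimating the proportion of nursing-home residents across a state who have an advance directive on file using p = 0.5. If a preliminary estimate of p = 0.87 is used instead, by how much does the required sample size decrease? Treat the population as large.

Conservative (p = 0.5): n = 1.960² × 0.25 / 0.072² ≈ 185.26 → 186.
Using p = 0.87: p(1−p) = 0.1131, so n = 1.960² × 0.1131 / 0.072² ≈ 83.81 → 84.
Reduction: 186 − 84 = 102.

102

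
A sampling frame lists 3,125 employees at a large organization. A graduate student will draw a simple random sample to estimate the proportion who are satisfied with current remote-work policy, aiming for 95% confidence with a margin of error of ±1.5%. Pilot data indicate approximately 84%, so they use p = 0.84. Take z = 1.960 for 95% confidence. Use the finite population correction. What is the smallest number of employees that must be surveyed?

1324

Unadjusted: n₀ = 1.960² × 0.84 × 0.16 / 0.015² ≈ 2294.72, so n₀ = 2295.
Finite population correction with N = 3,125: n = n₀ / (1 + (n₀−1)/N) = 2295 / (1 + 2294/3125) = 2295 / 1.7341 ≈ 1323.47.
Rounding up, n = 1324.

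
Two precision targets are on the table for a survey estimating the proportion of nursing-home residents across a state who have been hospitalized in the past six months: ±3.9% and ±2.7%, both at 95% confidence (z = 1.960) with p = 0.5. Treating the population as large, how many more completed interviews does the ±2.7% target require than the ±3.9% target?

At ±3.9%: n = 1.960² × 0.2500 / 0.039² ≈ 631.43 → 632.
At ±2.7%: n = 1.960² × 0.2500 / 0.027² ≈ 1317.42 → 1318.
Additional respondents: 1318 − 632 = 686.

686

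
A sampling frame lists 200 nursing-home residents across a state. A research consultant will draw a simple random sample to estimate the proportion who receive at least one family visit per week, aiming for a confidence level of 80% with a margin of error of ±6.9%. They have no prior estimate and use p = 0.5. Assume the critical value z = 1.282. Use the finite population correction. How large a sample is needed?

61

Unadjusted: n₀ = 1.282² × 0.50 × 0.50 / 0.069² ≈ 86.30, so n₀ = 87.
Finite population correction with N = 200: n = n₀ / (1 + (n₀−1)/N) = 87 / (1 + 86/200) = 87 / 1.4300 ≈ 60.84.
Rounding up, n = 61.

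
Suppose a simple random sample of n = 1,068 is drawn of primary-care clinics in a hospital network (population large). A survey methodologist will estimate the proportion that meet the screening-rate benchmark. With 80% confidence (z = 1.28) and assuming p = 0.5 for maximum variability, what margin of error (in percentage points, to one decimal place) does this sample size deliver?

2.0

SE(p̂) = √[p(1−p)/n] = √[0.2500/1068] = 0.01530.
E = z × SE = 1.28 × 0.01530 = 0.01958, or 2.0 percentage points.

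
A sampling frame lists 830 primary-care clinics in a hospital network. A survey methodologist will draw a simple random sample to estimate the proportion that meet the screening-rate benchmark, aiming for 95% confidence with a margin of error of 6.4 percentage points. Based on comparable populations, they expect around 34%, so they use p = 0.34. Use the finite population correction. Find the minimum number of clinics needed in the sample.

169

For 95% confidence, z = 1.960.
Unadjusted: n₀ = 1.960² × 0.34 × 0.66 / 0.064² ≈ 210.46, so n₀ = 211.
Finite population correction with N = 830: n = n₀ / (1 + (n₀−1)/N) = 211 / (1 + 210/830) = 211 / 1.2530 ≈ 168.39.
Rounding up, n = 169.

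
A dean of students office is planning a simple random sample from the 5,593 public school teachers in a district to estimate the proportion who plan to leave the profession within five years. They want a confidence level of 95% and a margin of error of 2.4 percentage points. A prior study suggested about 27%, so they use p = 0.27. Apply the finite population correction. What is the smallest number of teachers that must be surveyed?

For 95% confidence, z = 1.96.
Unadjusted: n₀ = 1.96² × 0.27 × 0.73 / 0.024² ≈ 1314.55, so n₀ = 1315.
Finite population correction with N = 5,593: n = n₀ / (1 + (n₀−1)/N) = 1315 / (1 + 1314/5593) = 1315 / 1.2349 ≈ 1064.83.
Rounding up, n = 1065.

1065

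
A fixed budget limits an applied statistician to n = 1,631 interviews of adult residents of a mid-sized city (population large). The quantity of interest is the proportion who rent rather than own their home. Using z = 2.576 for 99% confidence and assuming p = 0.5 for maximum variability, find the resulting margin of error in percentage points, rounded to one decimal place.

3.2

SE(p̂) = √[p(1−p)/n] = √[0.2500/1631] = 0.01238.
E = z × SE = 2.576 × 0.01238 = 0.03189, or 3.2 percentage points.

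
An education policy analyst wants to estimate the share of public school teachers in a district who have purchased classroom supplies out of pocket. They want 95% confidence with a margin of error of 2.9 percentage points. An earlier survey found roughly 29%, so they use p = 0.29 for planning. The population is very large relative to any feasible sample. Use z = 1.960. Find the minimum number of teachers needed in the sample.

With p = 0.29, p(1−p) = 0.2059.
n = z²·p(1−p)/E² = 1.960² × 0.2059 / 0.029² = 3.8416 × 0.2059 / 0.000841 ≈ 940.53.
Rounding up gives n = 941.

941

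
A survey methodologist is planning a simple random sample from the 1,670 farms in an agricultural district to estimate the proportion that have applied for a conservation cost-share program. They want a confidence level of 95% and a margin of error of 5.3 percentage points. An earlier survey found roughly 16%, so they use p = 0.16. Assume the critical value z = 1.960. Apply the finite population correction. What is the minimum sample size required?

166

Unadjusted: n₀ = 1.960² × 0.16 × 0.84 / 0.053² ≈ 183.81, so n₀ = 184.
Finite population correction with N = 1,670: n = n₀ / (1 + (n₀−1)/N) = 184 / (1 + 183/1670) = 184 / 1.1096 ≈ 165.83.
Rounding up, n = 166.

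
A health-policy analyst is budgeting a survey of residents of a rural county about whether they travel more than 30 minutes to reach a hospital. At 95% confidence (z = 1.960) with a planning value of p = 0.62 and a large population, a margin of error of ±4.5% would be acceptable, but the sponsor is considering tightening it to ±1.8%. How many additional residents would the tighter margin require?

At ±4.5%: n = 1.960² × 0.2356 / 0.045² ≈ 446.95 → 447.
At ±1.8%: n = 1.960² × 0.2356 / 0.018² ≈ 2793.46 → 2794.
Additional respondents: 2794 − 447 = 2347.

2347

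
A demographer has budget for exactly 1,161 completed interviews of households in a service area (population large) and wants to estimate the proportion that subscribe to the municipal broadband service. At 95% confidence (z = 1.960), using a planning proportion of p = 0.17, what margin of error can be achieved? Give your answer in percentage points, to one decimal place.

SE(p̂) = √[p(1−p)/n] = √[0.1411/1161] = 0.01102.
E = z × SE = 1.960 × 0.01102 = 0.02161, or 2.2 percentage points.

2.2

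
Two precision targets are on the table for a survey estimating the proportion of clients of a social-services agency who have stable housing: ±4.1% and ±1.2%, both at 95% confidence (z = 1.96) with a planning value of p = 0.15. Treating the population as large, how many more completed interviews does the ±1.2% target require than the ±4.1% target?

3110

At ±4.1%: n = 1.96² × 0.1275 / 0.041² ≈ 291.38 → 292.
At ±1.2%: n = 1.96² × 0.1275 / 0.012² ≈ 3401.42 → 3402.
Additional respondents: 3402 − 292 = 3110.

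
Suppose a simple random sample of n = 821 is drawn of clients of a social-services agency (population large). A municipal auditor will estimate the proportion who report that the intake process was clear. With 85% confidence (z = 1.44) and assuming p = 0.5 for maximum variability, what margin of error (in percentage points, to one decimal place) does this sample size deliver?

SE(p̂) = √[p(1−p)/n] = √[0.2500/821] = 0.01745.
E = z × SE = 1.44 × 0.01745 = 0.02513, or 2.5 percentage points.

2.5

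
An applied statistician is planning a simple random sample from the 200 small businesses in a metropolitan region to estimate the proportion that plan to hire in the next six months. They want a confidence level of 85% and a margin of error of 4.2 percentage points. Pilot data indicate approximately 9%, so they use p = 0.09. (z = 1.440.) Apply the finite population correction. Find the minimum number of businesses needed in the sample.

66

Unadjusted: n₀ = 1.440² × 0.09 × 0.91 / 0.042² ≈ 96.27, so n₀ = 97.
Finite population correction with N = 200: n = n₀ / (1 + (n₀−1)/N) = 97 / (1 + 96/200) = 97 / 1.4800 ≈ 65.54.
Rounding up, n = 66.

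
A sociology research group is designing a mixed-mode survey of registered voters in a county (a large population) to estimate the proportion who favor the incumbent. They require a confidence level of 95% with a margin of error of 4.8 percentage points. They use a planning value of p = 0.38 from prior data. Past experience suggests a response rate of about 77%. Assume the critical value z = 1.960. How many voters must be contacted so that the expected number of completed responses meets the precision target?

511

Completed interviews needed: n₀ = 1.960² × 0.2356 / 0.048² ≈ 392.83 → 393.
At a 77% response rate, contacts needed = 393 / 0.77 ≈ 510.39 → 511.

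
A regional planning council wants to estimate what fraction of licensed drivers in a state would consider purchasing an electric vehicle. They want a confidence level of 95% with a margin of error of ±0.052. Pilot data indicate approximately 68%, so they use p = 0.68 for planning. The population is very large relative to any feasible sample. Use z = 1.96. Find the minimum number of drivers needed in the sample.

310

With p = 0.68, p(1−p) = 0.2176.
n = z²·p(1−p)/E² = 1.96² × 0.2176 / 0.052² = 3.8416 × 0.2176 / 0.002704 ≈ 309.15.
Rounding up gives n = 310.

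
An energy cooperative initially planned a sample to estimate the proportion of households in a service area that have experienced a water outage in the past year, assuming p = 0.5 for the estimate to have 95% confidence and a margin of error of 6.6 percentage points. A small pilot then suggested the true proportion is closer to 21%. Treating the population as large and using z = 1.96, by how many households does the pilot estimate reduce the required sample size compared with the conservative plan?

Conservative (p = 0.5): n = 1.96² × 0.25 / 0.066² ≈ 220.48 → 221.
Using p = 0.21: p(1−p) = 0.1659, so n = 1.96² × 0.1659 / 0.066² ≈ 146.31 → 147.
Reduction: 221 − 147 = 74.

74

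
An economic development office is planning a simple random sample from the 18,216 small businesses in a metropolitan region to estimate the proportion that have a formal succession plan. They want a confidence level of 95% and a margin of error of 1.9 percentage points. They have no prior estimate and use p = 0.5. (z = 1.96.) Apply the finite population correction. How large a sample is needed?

Unadjusted: n₀ = 1.96² × 0.50 × 0.50 / 0.019² ≈ 2660.39, so n₀ = 2661.
Finite population correction with N = 18,216: n = n₀ / (1 + (n₀−1)/N) = 2661 / (1 + 2660/18216) = 2661 / 1.1460 ≈ 2321.94.
Rounding up, n = 2322.

2322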